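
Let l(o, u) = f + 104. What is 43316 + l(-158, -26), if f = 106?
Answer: 43526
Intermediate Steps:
l(o, u) = 210 (l(o, u) = 106 + 104 = 210)
43316 + l(-158, -26) = 43316 + 210 = 43526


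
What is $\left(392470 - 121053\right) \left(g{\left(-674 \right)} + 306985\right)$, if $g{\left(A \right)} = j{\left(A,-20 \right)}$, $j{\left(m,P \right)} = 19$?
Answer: $83326104668$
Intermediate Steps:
$g{\left(A \right)} = 19$
$\left(392470 - 121053\right) \left(g{\left(-674 \right)} + 306985\right) = \left(392470 - 121053\right) \left(19 + 306985\right) = 271417 \cdot 307004 = 83326104668$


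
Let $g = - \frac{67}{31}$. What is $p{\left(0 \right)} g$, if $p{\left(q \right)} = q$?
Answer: $0$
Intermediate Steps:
$g = - \frac{67}{31}$ ($g = \left(-67\right) \frac{1}{31} = - \frac{67}{31} \approx -2.1613$)
$p{\left(0 \right)} g = 0 \left(- \frac{67}{31}\right) = 0$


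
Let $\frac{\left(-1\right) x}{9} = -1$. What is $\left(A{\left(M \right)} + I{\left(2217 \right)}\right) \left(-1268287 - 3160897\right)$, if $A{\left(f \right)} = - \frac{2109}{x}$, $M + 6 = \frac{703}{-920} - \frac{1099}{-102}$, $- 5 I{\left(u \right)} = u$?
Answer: $\frac{45027084544}{15} \approx 3.0018 \cdot 10^{9}$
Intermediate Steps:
$x = 9$ ($x = \left(-9\right) \left(-1\right) = 9$)
$I{\left(u \right)} = - \frac{u}{5}$
$M = \frac{188167}{46920}$ ($M = -6 + \left(\frac{703}{-920} - \frac{1099}{-102}\right) = -6 + \left(703 \left(- \frac{1}{920}\right) - - \frac{1099}{102}\right) = -6 + \left(- \frac{703}{920} + \frac{1099}{102}\right) = -6 + \frac{469687}{46920} = \frac{188167}{46920} \approx 4.0104$)
$A{\left(f \right)} = - \frac{703}{3}$ ($A{\left(f \right)} = - \frac{2109}{9} = \left(-2109\right) \frac{1}{9} = - \frac{703}{3}$)
$\left(A{\left(M \right)} + I{\left(2217 \right)}\right) \left(-1268287 - 3160897\right) = \left(- \frac{703}{3} - \frac{2217}{5}\right) \left(-1268287 - 3160897\right) = \left(- \frac{703}{3} - \frac{2217}{5}\right) \left(-4429184\right) = \left(- \frac{10166}{15}\right) \left(-4429184\right) = \frac{45027084544}{15}$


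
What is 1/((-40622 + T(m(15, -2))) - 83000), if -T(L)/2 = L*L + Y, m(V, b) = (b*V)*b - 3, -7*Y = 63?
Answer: -1/130102 ≈ -7.6863e-6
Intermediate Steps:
Y = -9 (Y = -⅐*63 = -9)
m(V, b) = -3 + V*b² (m(V, b) = (V*b)*b - 3 = V*b² - 3 = -3 + V*b²)
T(L) = 18 - 2*L² (T(L) = -2*(L*L - 9) = -2*(L² - 9) = -2*(-9 + L²) = 18 - 2*L²)
1/((-40622 + T(m(15, -2))) - 83000) = 1/((-40622 + (18 - 2*(-3 + 15*(-2)²)²)) - 83000) = 1/((-40622 + (18 - 2*(-3 + 15*4)²)) - 83000) = 1/((-40622 + (18 - 2*(-3 + 60)²)) - 83000) = 1/((-40622 + (18 - 2*57²)) - 83000) = 1/((-40622 + (18 - 2*3249)) - 83000) = 1/((-40622 + (18 - 6498)) - 83000) = 1/((-40622 - 6480) - 83000) = 1/(-47102 - 83000) = 1/(-130102) = -1/130102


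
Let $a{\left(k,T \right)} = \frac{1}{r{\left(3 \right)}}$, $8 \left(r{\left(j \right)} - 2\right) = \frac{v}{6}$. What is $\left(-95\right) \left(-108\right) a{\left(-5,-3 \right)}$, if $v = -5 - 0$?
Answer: $\frac{492480}{91} \approx 5411.9$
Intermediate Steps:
$v = -5$ ($v = -5 + 0 = -5$)
$r{\left(j \right)} = \frac{91}{48}$ ($r{\left(j \right)} = 2 + \frac{\left(-5\right) \frac{1}{6}}{8} = 2 + \frac{1}{8} \left(- \frac{5}{6}\right) = 2 - \frac{5}{48} = \frac{91}{48}$)
$a{\left(k,T \right)} = \frac{48}{91}$ ($a{\left(k,T \right)} = \frac{1}{\frac{91}{48}} = \frac{48}{91}$)
$\left(-95\right) \left(-108\right) a{\left(-5,-3 \right)} = \left(-95\right) \left(-108\right) \frac{48}{91} = 10260 \cdot \frac{48}{91} = \frac{492480}{91}$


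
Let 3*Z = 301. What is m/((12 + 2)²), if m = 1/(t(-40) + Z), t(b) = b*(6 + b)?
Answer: 3/858676 ≈ 3.4938e-6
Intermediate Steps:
Z = 301/3 (Z = (⅓)*301 = 301/3 ≈ 100.33)
m = 3/4381 (m = 1/(-40*(6 - 40) + 301/3) = 1/(-40*(-34) + 301/3) = 1/(1360 + 301/3) = 1/(4381/3) = 3/4381 ≈ 0.00068478)
m/((12 + 2)²) = 3/(4381*((12 + 2)²)) = 3/(4381*(14²)) = (3/4381)/196 = (3/4381)*(1/196) = 3/858676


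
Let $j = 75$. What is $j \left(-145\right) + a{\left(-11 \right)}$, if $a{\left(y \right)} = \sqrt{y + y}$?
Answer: $-10875 + i \sqrt{22} \approx -10875.0 + 4.6904 i$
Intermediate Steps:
$a{\left(y \right)} = \sqrt{2} \sqrt{y}$ ($a{\left(y \right)} = \sqrt{2 y} = \sqrt{2} \sqrt{y}$)
$j \left(-145\right) + a{\left(-11 \right)} = 75 \left(-145\right) + \sqrt{2} \sqrt{-11} = -10875 + \sqrt{2} i \sqrt{11} = -10875 + i \sqrt{22}$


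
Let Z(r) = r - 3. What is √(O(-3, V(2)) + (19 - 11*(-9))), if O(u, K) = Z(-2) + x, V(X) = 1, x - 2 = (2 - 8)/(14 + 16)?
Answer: √2870/5 ≈ 10.714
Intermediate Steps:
Z(r) = -3 + r
x = 9/5 (x = 2 + (2 - 8)/(14 + 16) = 2 - 6/30 = 2 - 6*1/30 = 2 - ⅕ = 9/5 ≈ 1.8000)
O(u, K) = -16/5 (O(u, K) = (-3 - 2) + 9/5 = -5 + 9/5 = -16/5)
√(O(-3, V(2)) + (19 - 11*(-9))) = √(-16/5 + (19 - 11*(-9))) = √(-16/5 + (19 + 99)) = √(-16/5 + 118) = √(574/5) = √2870/5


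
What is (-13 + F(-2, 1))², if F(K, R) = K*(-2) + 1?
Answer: 64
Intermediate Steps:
F(K, R) = 1 - 2*K (F(K, R) = -2*K + 1 = 1 - 2*K)
(-13 + F(-2, 1))² = (-13 + (1 - 2*(-2)))² = (-13 + (1 + 4))² = (-13 + 5)² = (-8)² = 64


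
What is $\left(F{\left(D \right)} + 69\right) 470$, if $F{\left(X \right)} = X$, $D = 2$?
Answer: $33370$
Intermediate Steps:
$\left(F{\left(D \right)} + 69\right) 470 = \left(2 + 69\right) 470 = 71 \cdot 470 = 33370$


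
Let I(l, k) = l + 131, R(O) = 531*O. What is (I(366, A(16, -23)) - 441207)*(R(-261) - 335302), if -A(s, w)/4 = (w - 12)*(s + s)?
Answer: 208849384030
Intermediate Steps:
A(s, w) = -8*s*(-12 + w) (A(s, w) = -4*(w - 12)*(s + s) = -4*(-12 + w)*2*s = -8*s*(-12 + w))
I(l, k) = 131 + l
(I(366, A(16, -23)) - 441207)*(R(-261) - 335302) = ((131 + 366) - 441207)*(531*(-261) - 335302) = (497 - 441207)*(-138591 - 335302) = -440710*(-473893) = 208849384030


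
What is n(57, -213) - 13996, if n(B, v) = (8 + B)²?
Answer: -9771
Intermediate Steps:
n(57, -213) - 13996 = (8 + 57)² - 13996 = 65² - 13996 = 4225 - 13996 = -9771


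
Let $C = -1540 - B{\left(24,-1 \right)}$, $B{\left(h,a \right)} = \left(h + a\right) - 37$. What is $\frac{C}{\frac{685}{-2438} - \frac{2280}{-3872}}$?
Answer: $- \frac{900333896}{181645} \approx -4956.6$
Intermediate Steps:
$B{\left(h,a \right)} = -37 + a + h$ ($B{\left(h,a \right)} = \left(a + h\right) - 37 = -37 + a + h$)
$C = -1526$ ($C = -1540 - \left(-37 - 1 + 24\right) = -1540 - -14 = -1540 + 14 = -1526$)
$\frac{C}{\frac{685}{-2438} - \frac{2280}{-3872}} = - \frac{1526}{\frac{685}{-2438} - \frac{2280}{-3872}} = - \frac{1526}{685 \left(- \frac{1}{2438}\right) - - \frac{285}{484}} = - \frac{1526}{- \frac{685}{2438} + \frac{285}{484}} = - \frac{1526}{\frac{181645}{589996}} = \left(-1526\right) \frac{589996}{181645} = - \frac{900333896}{181645}$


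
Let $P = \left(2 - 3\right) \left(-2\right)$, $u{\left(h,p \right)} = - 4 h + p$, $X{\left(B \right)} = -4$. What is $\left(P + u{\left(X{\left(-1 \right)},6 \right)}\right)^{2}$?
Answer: $576$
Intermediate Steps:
$u{\left(h,p \right)} = p - 4 h$
$P = 2$ ($P = \left(-1\right) \left(-2\right) = 2$)
$\left(P + u{\left(X{\left(-1 \right)},6 \right)}\right)^{2} = \left(2 + \left(6 - -16\right)\right)^{2} = \left(2 + \left(6 + 16\right)\right)^{2} = \left(2 + 22\right)^{2} = 24^{2} = 576$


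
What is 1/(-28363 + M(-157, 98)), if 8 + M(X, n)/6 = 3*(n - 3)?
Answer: -1/26701 ≈ -3.7452e-5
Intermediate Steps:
M(X, n) = -102 + 18*n (M(X, n) = -48 + 6*(3*(n - 3)) = -48 + 6*(3*(-3 + n)) = -48 + 6*(-9 + 3*n) = -48 + (-54 + 18*n) = -102 + 18*n)
1/(-28363 + M(-157, 98)) = 1/(-28363 + (-102 + 18*98)) = 1/(-28363 + (-102 + 1764)) = 1/(-28363 + 1662) = 1/(-26701) = -1/26701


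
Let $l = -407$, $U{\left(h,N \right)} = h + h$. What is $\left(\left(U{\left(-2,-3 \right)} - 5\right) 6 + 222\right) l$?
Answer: $-68376$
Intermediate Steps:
$U{\left(h,N \right)} = 2 h$
$\left(\left(U{\left(-2,-3 \right)} - 5\right) 6 + 222\right) l = \left(\left(2 \left(-2\right) - 5\right) 6 + 222\right) \left(-407\right) = \left(\left(-4 - 5\right) 6 + 222\right) \left(-407\right) = \left(\left(-9\right) 6 + 222\right) \left(-407\right) = \left(-54 + 222\right) \left(-407\right) = 168 \left(-407\right) = -68376$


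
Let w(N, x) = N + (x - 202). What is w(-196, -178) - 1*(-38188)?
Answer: 37612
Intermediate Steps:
w(N, x) = -202 + N + x (w(N, x) = N + (-202 + x) = -202 + N + x)
w(-196, -178) - 1*(-38188) = (-202 - 196 - 178) - 1*(-38188) = -576 + 38188 = 37612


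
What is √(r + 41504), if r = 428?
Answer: 2*√10483 ≈ 204.77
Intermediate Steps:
√(r + 41504) = √(428 + 41504) = √41932 = 2*√10483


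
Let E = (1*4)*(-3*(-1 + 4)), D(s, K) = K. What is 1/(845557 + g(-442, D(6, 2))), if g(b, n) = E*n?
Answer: 1/845485 ≈ 1.1828e-6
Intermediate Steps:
E = -36 (E = 4*(-3*3) = 4*(-9) = -36)
g(b, n) = -36*n
1/(845557 + g(-442, D(6, 2))) = 1/(845557 - 36*2) = 1/(845557 - 72) = 1/845485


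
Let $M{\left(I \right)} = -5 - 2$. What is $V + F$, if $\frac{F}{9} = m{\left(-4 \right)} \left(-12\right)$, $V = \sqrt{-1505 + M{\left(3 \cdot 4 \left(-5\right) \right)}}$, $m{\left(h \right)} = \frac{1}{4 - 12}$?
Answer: $\frac{27}{2} + 6 i \sqrt{42} \approx 13.5 + 38.884 i$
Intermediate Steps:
$M{\left(I \right)} = -7$ ($M{\left(I \right)} = -5 - 2 = -7$)
$m{\left(h \right)} = - \frac{1}{8}$ ($m{\left(h \right)} = \frac{1}{-8} = - \frac{1}{8}$)
$V = 6 i \sqrt{42}$ ($V = \sqrt{-1505 - 7} = \sqrt{-1512} = 6 i \sqrt{42} \approx 38.884 i$)
$F = \frac{27}{2}$ ($F = 9 \left(\left(- \frac{1}{8}\right) \left(-12\right)\right) = 9 \cdot \frac{3}{2} = \frac{27}{2} \approx 13.5$)
$V + F = 6 i \sqrt{42} + \frac{27}{2} = \frac{27}{2} + 6 i \sqrt{42}$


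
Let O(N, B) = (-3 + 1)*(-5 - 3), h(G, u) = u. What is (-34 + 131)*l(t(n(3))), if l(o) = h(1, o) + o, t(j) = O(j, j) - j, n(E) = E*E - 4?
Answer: 2134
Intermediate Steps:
O(N, B) = 16 (O(N, B) = -2*(-8) = 16)
n(E) = -4 + E² (n(E) = E² - 4 = -4 + E²)
t(j) = 16 - j
l(o) = 2*o (l(o) = o + o = 2*o)
(-34 + 131)*l(t(n(3))) = (-34 + 131)*(2*(16 - (-4 + 3²))) = 97*(2*(16 - (-4 + 9))) = 97*(2*(16 - 1*5)) = 97*(2*(16 - 5)) = 97*(2*11) = 97*22 = 2134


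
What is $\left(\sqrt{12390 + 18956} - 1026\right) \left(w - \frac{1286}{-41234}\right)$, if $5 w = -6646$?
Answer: $\frac{140579818542}{103085} - \frac{137017367 \sqrt{31346}}{103085} \approx 1.1284 \cdot 10^{6}$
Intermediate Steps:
$w = - \frac{6646}{5}$ ($w = \frac{1}{5} \left(-6646\right) = - \frac{6646}{5} \approx -1329.2$)
$\left(\sqrt{12390 + 18956} - 1026\right) \left(w - \frac{1286}{-41234}\right) = \left(\sqrt{12390 + 18956} - 1026\right) \left(- \frac{6646}{5} - \frac{1286}{-41234}\right) = \left(\sqrt{31346} - 1026\right) \left(- \frac{6646}{5} - - \frac{643}{20617}\right) = \left(-1026 + \sqrt{31346}\right) \left(- \frac{6646}{5} + \frac{643}{20617}\right) = \left(-1026 + \sqrt{31346}\right) \left(- \frac{137017367}{103085}\right) = \frac{140579818542}{103085} - \frac{137017367 \sqrt{31346}}{103085}$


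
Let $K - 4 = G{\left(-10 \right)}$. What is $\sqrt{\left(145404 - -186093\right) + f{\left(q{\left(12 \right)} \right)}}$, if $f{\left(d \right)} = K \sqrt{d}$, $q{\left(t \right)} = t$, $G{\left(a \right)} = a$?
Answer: $\sqrt{331497 - 12 \sqrt{3}} \approx 575.74$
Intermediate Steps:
$K = -6$ ($K = 4 - 10 = -6$)
$f{\left(d \right)} = - 6 \sqrt{d}$
$\sqrt{\left(145404 - -186093\right) + f{\left(q{\left(12 \right)} \right)}} = \sqrt{\left(145404 - -186093\right) - 6 \sqrt{12}} = \sqrt{\left(145404 + 186093\right) - 6 \cdot 2 \sqrt{3}} = \sqrt{331497 - 12 \sqrt{3}}$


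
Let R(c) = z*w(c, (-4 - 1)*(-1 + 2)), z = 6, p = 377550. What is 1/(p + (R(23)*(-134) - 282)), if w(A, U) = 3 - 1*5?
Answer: 1/378876 ≈ 2.6394e-6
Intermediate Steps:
w(A, U) = -2 (w(A, U) = 3 - 5 = -2)
R(c) = -12 (R(c) = 6*(-2) = -12)
1/(p + (R(23)*(-134) - 282)) = 1/(377550 + (-12*(-134) - 282)) = 1/(377550 + (1608 - 282)) = 1/(377550 + 1326) = 1/378876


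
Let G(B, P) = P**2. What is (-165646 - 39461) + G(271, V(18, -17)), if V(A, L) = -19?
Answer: -204746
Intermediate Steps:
(-165646 - 39461) + G(271, V(18, -17)) = (-165646 - 39461) + (-19)**2 = -205107 + 361 = -204746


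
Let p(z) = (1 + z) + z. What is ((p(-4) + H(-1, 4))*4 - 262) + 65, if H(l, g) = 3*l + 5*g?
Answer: -157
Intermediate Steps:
p(z) = 1 + 2*z
((p(-4) + H(-1, 4))*4 - 262) + 65 = (((1 + 2*(-4)) + (3*(-1) + 5*4))*4 - 262) + 65 = (((1 - 8) + (-3 + 20))*4 - 262) + 65 = ((-7 + 17)*4 - 262) + 65 = (10*4 - 262) + 65 = (40 - 262) + 65 = -222 + 65 = -157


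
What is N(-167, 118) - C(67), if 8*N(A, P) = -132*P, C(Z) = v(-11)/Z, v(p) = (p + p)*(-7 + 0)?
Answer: -130603/67 ≈ -1949.3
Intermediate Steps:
v(p) = -14*p (v(p) = (2*p)*(-7) = -14*p)
C(Z) = 154/Z (C(Z) = (-14*(-11))/Z = 154/Z)
N(A, P) = -33*P/2 (N(A, P) = (-132*P)/8 = -33*P/2)
N(-167, 118) - C(67) = -33/2*118 - 154/67 = -1947 - 154/67 = -130603/67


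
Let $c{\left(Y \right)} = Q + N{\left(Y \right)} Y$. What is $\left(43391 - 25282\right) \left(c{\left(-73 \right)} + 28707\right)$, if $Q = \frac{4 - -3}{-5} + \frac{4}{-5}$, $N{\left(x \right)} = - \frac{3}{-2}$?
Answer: $\frac{5178322877}{10} \approx 5.1783 \cdot 10^{8}$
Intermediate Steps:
$N{\left(x \right)} = \frac{3}{2}$ ($N{\left(x \right)} = \left(-3\right) \left(- \frac{1}{2}\right) = \frac{3}{2}$)
$Q = - \frac{11}{5}$ ($Q = \left(4 + 3\right) \left(- \frac{1}{5}\right) + 4 \left(- \frac{1}{5}\right) = 7 \left(- \frac{1}{5}\right) - \frac{4}{5} = - \frac{7}{5} - \frac{4}{5} = - \frac{11}{5} \approx -2.2$)
$c{\left(Y \right)} = - \frac{11}{5} + \frac{3 Y}{2}$
$\left(43391 - 25282\right) \left(c{\left(-73 \right)} + 28707\right) = \left(43391 - 25282\right) \left(\left(- \frac{11}{5} + \frac{3}{2} \left(-73\right)\right) + 28707\right) = 18109 \left(\left(- \frac{11}{5} - \frac{219}{2}\right) + 28707\right) = 18109 \left(- \frac{1117}{10} + 28707\right) = 18109 \cdot \frac{285953}{10} = \frac{5178322877}{10}$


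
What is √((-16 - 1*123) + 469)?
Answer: √330 ≈ 18.166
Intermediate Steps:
√((-16 - 1*123) + 469) = √((-16 - 123) + 469) = √(-139 + 469) = √330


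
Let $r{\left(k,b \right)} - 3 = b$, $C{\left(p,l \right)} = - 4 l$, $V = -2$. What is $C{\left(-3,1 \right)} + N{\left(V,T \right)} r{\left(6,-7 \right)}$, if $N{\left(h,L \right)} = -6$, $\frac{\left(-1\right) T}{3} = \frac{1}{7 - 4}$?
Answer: $20$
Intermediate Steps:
$r{\left(k,b \right)} = 3 + b$
$T = -1$ ($T = - \frac{3}{7 - 4} = - \frac{3}{3} = \left(-3\right) \frac{1}{3} = -1$)
$C{\left(-3,1 \right)} + N{\left(V,T \right)} r{\left(6,-7 \right)} = \left(-4\right) 1 - 6 \left(3 - 7\right) = -4 - -24 = -4 + 24 = 20$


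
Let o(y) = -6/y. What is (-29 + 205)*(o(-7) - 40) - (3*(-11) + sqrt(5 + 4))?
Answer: -48014/7 ≈ -6859.1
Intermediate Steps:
(-29 + 205)*(o(-7) - 40) - (3*(-11) + sqrt(5 + 4)) = (-29 + 205)*(-6/(-7) - 40) - (3*(-11) + sqrt(5 + 4)) = 176*(-6*(-1/7) - 40) - (-33 + sqrt(9)) = 176*(6/7 - 40) - (-33 + 3) = 176*(-274/7) - 1*(-30) = -48224/7 + 30 = -48014/7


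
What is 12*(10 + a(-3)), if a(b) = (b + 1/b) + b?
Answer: 44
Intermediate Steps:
a(b) = 1/b + 2*b
12*(10 + a(-3)) = 12*(10 + (1/(-3) + 2*(-3))) = 12*(10 + (-⅓ - 6)) = 12*(10 - 19/3) = 12*(11/3) = 44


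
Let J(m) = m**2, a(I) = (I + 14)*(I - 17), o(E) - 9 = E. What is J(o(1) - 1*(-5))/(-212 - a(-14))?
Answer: -225/212 ≈ -1.0613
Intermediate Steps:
o(E) = 9 + E
a(I) = (-17 + I)*(14 + I) (a(I) = (14 + I)*(-17 + I) = (-17 + I)*(14 + I))
J(o(1) - 1*(-5))/(-212 - a(-14)) = ((9 + 1) - 1*(-5))**2/(-212 - (-238 + (-14)**2 - 3*(-14))) = (10 + 5)**2/(-212 - (-238 + 196 + 42)) = 15**2/(-212 - 1*0) = 225/(-212 + 0) = 225/(-212) = 225*(-1/212) = -225/212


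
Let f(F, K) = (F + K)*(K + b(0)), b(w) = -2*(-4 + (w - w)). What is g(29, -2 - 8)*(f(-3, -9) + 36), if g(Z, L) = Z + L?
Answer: 912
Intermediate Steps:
b(w) = 8 (b(w) = -2*(-4 + 0) = -2*(-4) = 8)
g(Z, L) = L + Z
f(F, K) = (8 + K)*(F + K) (f(F, K) = (F + K)*(K + 8) = (F + K)*(8 + K) = (8 + K)*(F + K))
g(29, -2 - 8)*(f(-3, -9) + 36) = ((-2 - 8) + 29)*(((-9)**2 + 8*(-3) + 8*(-9) - 3*(-9)) + 36) = (-10 + 29)*((81 - 24 - 72 + 27) + 36) = 19*(12 + 36) = 19*48 = 912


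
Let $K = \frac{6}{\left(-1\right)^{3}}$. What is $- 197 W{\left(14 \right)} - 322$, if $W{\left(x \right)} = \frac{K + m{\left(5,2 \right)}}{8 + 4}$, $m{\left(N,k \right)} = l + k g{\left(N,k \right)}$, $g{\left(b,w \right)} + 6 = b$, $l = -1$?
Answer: $- \frac{697}{4} \approx -174.25$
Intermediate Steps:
$g{\left(b,w \right)} = -6 + b$
$K = -6$ ($K = \frac{6}{-1} = 6 \left(-1\right) = -6$)
$m{\left(N,k \right)} = -1 + k \left(-6 + N\right)$
$W{\left(x \right)} = - \frac{3}{4}$ ($W{\left(x \right)} = \frac{-6 + \left(-1 + 2 \left(-6 + 5\right)\right)}{8 + 4} = \frac{-6 + \left(-1 + 2 \left(-1\right)\right)}{12} = \left(-6 - 3\right) \frac{1}{12} = \left(-9\right) \frac{1}{12} = - \frac{3}{4}$)
$- 197 W{\left(14 \right)} - 322 = \left(-197\right) \left(- \frac{3}{4}\right) - 322 = \frac{591}{4} - 322 = - \frac{697}{4}$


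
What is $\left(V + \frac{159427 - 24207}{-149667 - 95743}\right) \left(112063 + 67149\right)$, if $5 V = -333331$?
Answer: $- \frac{133274159250852}{11155} \approx -1.1947 \cdot 10^{10}$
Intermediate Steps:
$V = - \frac{333331}{5}$ ($V = \frac{1}{5} \left(-333331\right) = - \frac{333331}{5} \approx -66666.0$)
$\left(V + \frac{159427 - 24207}{-149667 - 95743}\right) \left(112063 + 67149\right) = \left(- \frac{333331}{5} + \frac{159427 - 24207}{-149667 - 95743}\right) \left(112063 + 67149\right) = \left(- \frac{333331}{5} + \frac{135220}{-245410}\right) 179212 = \left(- \frac{333331}{5} + 135220 \left(- \frac{1}{245410}\right)\right) 179212 = \left(- \frac{333331}{5} - \frac{13522}{24541}\right) 179212 = \left(- \frac{8180343681}{122705}\right) 179212 = - \frac{133274159250852}{11155}$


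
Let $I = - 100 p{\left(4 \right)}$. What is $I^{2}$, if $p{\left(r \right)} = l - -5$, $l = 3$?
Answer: $640000$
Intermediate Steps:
$p{\left(r \right)} = 8$ ($p{\left(r \right)} = 3 - -5 = 3 + 5 = 8$)
$I = -800$ ($I = \left(-100\right) 8 = -800$)
$I^{2} = \left(-800\right)^{2} = 640000$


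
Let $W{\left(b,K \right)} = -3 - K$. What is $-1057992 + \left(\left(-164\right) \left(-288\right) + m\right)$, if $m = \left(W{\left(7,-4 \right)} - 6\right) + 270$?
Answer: $-1010495$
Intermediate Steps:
$m = 265$ ($m = \left(\left(-3 - -4\right) - 6\right) + 270 = \left(\left(-3 + 4\right) - 6\right) + 270 = \left(1 - 6\right) + 270 = -5 + 270 = 265$)
$-1057992 + \left(\left(-164\right) \left(-288\right) + m\right) = -1057992 + \left(\left(-164\right) \left(-288\right) + 265\right) = -1057992 + \left(47232 + 265\right) = -1057992 + 47497 = -1010495$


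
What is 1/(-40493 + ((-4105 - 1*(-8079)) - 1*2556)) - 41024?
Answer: -1603012801/39075 ≈ -41024.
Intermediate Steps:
1/(-40493 + ((-4105 - 1*(-8079)) - 1*2556)) - 41024 = 1/(-40493 + ((-4105 + 8079) - 2556)) - 41024 = 1/(-40493 + (3974 - 2556)) - 41024 = 1/(-40493 + 1418) - 41024 = 1/(-39075) - 41024 = -1/39075 - 41024 = -1603012801/39075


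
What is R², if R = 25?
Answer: 625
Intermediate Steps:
R² = 25² = 625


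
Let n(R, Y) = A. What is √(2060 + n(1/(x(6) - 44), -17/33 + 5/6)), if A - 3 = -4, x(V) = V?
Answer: √2059 ≈ 45.376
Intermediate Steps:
A = -1 (A = 3 - 4 = -1)
n(R, Y) = -1
√(2060 + n(1/(x(6) - 44), -17/33 + 5/6)) = √(2060 - 1) = √2059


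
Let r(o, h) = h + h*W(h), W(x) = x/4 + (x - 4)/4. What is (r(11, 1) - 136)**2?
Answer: 73441/4 ≈ 18360.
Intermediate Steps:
W(x) = -1 + x/2 (W(x) = x*(1/4) + (-4 + x)*(1/4) = x/4 + (-1 + x/4) = -1 + x/2)
r(o, h) = h + h*(-1 + h/2)
(r(11, 1) - 136)**2 = ((1/2)*1**2 - 136)**2 = ((1/2)*1 - 136)**2 = (1/2 - 136)**2 = (-271/2)**2 = 73441/4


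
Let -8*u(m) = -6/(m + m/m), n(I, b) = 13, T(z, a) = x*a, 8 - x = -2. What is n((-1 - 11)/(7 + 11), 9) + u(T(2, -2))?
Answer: 985/76 ≈ 12.961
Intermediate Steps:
x = 10 (x = 8 - 1*(-2) = 8 + 2 = 10)
T(z, a) = 10*a
u(m) = 3/(4*(1 + m)) (u(m) = -(-3)/(4*(m + m/m)) = -(-3)/(4*(m + 1)) = -(-3)/(4*(1 + m)) = 3/(4*(1 + m)))
n((-1 - 11)/(7 + 11), 9) + u(T(2, -2)) = 13 + 3/(4*(1 + 10*(-2))) = 13 + 3/(4*(1 - 20)) = 13 + (3/4)/(-19) = 13 + (3/4)*(-1/19) = 13 - 3/76 = 985/76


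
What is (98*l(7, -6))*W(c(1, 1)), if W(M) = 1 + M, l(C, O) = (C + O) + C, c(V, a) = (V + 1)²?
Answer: 3920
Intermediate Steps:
c(V, a) = (1 + V)²
l(C, O) = O + 2*C
(98*l(7, -6))*W(c(1, 1)) = (98*(-6 + 2*7))*(1 + (1 + 1)²) = (98*(-6 + 14))*(1 + 2²) = (98*8)*(1 + 4) = 784*5 = 3920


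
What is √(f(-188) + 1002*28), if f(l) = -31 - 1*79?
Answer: √27946 ≈ 167.17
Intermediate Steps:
f(l) = -110 (f(l) = -31 - 79 = -110)
√(f(-188) + 1002*28) = √(-110 + 1002*28) = √(-110 + 28056) = √27946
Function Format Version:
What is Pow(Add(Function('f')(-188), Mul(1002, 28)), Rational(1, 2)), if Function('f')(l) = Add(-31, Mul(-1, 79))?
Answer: Pow(27946, Rational(1, 2)) ≈ 167.17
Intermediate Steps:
Function('f')(l) = -110 (Function('f')(l) = Add(-31, -79) = -110)
Pow(Add(Function('f')(-188), Mul(1002, 28)), Rational(1, 2)) = Pow(Add(-110, Mul(1002, 28)), Rational(1, 2)) = Pow(Add(-110, 28056), Rational(1, 2)) = Pow(27946, Rational(1, 2))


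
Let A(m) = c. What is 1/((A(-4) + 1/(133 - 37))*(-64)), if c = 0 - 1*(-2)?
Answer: -3/386 ≈ -0.0077720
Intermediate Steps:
c = 2 (c = 0 + 2 = 2)
A(m) = 2
1/((A(-4) + 1/(133 - 37))*(-64)) = 1/((2 + 1/(133 - 37))*(-64)) = 1/((2 + 1/96)*(-64)) = 1/((193/96)*(-64)) = 1/(-386/3) = -3/386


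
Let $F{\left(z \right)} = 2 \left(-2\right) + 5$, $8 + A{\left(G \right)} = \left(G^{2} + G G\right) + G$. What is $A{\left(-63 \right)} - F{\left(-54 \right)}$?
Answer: $7866$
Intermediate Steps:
$A{\left(G \right)} = -8 + G + 2 G^{2}$ ($A{\left(G \right)} = -8 + \left(\left(G^{2} + G G\right) + G\right) = -8 + \left(\left(G^{2} + G^{2}\right) + G\right) = -8 + \left(2 G^{2} + G\right) = -8 + \left(G + 2 G^{2}\right) = -8 + G + 2 G^{2}$)
$F{\left(z \right)} = 1$ ($F{\left(z \right)} = -4 + 5 = 1$)
$A{\left(-63 \right)} - F{\left(-54 \right)} = \left(-8 - 63 + 2 \left(-63\right)^{2}\right) - 1 = \left(-8 - 63 + 2 \cdot 3969\right) - 1 = \left(-8 - 63 + 7938\right) - 1 = 7867 - 1 = 7866$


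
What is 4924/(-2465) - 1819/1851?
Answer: -13598159/4562715 ≈ -2.9803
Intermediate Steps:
4924/(-2465) - 1819/1851 = 4924*(-1/2465) - 1819*1/1851 = -4924/2465 - 1819/1851 = -13598159/4562715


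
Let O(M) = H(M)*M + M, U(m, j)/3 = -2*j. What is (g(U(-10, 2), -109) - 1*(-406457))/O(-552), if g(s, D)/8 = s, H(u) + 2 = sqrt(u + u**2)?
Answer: -406361/167891352 - 406361*sqrt(76038)/83945676 ≈ -1.3373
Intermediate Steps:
H(u) = -2 + sqrt(u + u**2)
U(m, j) = -6*j (U(m, j) = 3*(-2*j) = -6*j)
g(s, D) = 8*s
O(M) = M + M*(-2 + sqrt(M*(1 + M))) (O(M) = (-2 + sqrt(M*(1 + M)))*M + M = M*(-2 + sqrt(M*(1 + M))) + M = M + M*(-2 + sqrt(M*(1 + M))))
(g(U(-10, 2), -109) - 1*(-406457))/O(-552) = (8*(-6*2) - 1*(-406457))/((-552*(-1 + sqrt(-552*(1 - 552))))) = (8*(-12) + 406457)/((-552*(-1 + sqrt(-552*(-551))))) = (-96 + 406457)/((-552*(-1 + sqrt(304152)))) = 406361/((-552*(-1 + 2*sqrt(76038)))) = 406361/(552 - 1104*sqrt(76038))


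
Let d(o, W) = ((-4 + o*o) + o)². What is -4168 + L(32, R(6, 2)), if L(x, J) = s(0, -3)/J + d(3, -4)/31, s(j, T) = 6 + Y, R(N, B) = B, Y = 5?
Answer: -257947/62 ≈ -4160.4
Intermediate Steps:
d(o, W) = (-4 + o + o²)² (d(o, W) = ((-4 + o²) + o)² = (-4 + o + o²)²)
s(j, T) = 11 (s(j, T) = 6 + 5 = 11)
L(x, J) = 64/31 + 11/J (L(x, J) = 11/J + (-4 + 3 + 3²)²/31 = 11/J + (-4 + 3 + 9)²*(1/31) = 11/J + 8²*(1/31) = 11/J + 64*(1/31) = 11/J + 64/31 = 64/31 + 11/J)
-4168 + L(32, R(6, 2)) = -4168 + (64/31 + 11/2) = -4168 + 469/62 = -257947/62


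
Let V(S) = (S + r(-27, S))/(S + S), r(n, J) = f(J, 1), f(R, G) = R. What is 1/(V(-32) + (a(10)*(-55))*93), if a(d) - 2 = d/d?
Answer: -1/15344 ≈ -6.5172e-5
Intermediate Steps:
r(n, J) = J
a(d) = 3 (a(d) = 2 + d/d = 2 + 1 = 3)
V(S) = 1 (V(S) = (S + S)/(S + S) = (2*S)/((2*S)) = (2*S)*(1/(2*S)) = 1)
1/(V(-32) + (a(10)*(-55))*93) = 1/(1 + (3*(-55))*93) = 1/(1 - 165*93) = 1/(1 - 15345) = 1/(-15344) = -1/15344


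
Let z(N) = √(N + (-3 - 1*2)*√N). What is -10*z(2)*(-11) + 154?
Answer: 154 + 110*√(2 - 5*√2) ≈ 154.0 + 247.71*I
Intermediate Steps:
z(N) = √(N - 5*√N) (z(N) = √(N + (-3 - 2)*√N) = √(N - 5*√N))
-10*z(2)*(-11) + 154 = -10*√(2 - 5*√2)*(-11) + 154 = 110*√(2 - 5*√2) + 154 = 154 + 110*√(2 - 5*√2)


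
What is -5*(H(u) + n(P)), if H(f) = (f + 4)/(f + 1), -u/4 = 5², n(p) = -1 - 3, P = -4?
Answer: 500/33 ≈ 15.152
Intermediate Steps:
n(p) = -4
u = -100 (u = -4*5² = -4*25 = -100)
H(f) = (4 + f)/(1 + f)
-5*(H(u) + n(P)) = -5*((4 - 100)/(1 - 100) - 4) = -5*(-96/(-99) - 4) = -5*(-1/99*(-96) - 4) = -5*(32/33 - 4) = -5*(-100/33) = 500/33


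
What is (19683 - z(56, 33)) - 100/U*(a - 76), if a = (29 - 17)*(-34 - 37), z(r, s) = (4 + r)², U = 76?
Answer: 328777/19 ≈ 17304.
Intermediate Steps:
a = -852 (a = 12*(-71) = -852)
(19683 - z(56, 33)) - 100/U*(a - 76) = (19683 - (4 + 56)²) - 100/76*(-852 - 76) = (19683 - 1*60²) - 100*(1/76)*(-928) = (19683 - 1*3600) - 25*(-928)/19 = (19683 - 3600) - 1*(-23200/19) = 16083 + 23200/19 = 328777/19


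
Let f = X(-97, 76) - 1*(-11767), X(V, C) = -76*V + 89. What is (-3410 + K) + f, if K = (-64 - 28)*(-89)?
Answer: 24006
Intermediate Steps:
X(V, C) = 89 - 76*V
K = 8188 (K = -92*(-89) = 8188)
f = 19228 (f = (89 - 76*(-97)) - 1*(-11767) = (89 + 7372) + 11767 = 7461 + 11767 = 19228)
(-3410 + K) + f = (-3410 + 8188) + 19228 = 4778 + 19228 = 24006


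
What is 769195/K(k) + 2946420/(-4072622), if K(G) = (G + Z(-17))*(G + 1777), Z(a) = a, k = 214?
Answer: 988487500975/798696154597 ≈ 1.2376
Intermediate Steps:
K(G) = (-17 + G)*(1777 + G) (K(G) = (G - 17)*(G + 1777) = (-17 + G)*(1777 + G))
769195/K(k) + 2946420/(-4072622) = 769195/(-30209 + 214² + 1760*214) + 2946420/(-4072622) = 769195/(-30209 + 45796 + 376640) + 2946420*(-1/4072622) = 769195/392227 - 1473210/2036311 = 988487500975/798696154597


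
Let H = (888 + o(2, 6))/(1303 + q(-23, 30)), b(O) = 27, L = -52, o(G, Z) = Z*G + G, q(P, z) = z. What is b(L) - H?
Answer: 35089/1333 ≈ 26.323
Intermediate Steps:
o(G, Z) = G + G*Z (o(G, Z) = G*Z + G = G + G*Z)
H = 902/1333 (H = (888 + 2*(1 + 6))/(1303 + 30) = (888 + 2*7)/1333 = (888 + 14)*(1/1333) = 902*(1/1333) = 902/1333 ≈ 0.67667)
b(L) - H = 27 - 1*902/1333 = 27 - 902/1333 = 35089/1333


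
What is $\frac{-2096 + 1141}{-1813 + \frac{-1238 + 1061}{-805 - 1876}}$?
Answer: $\frac{2560355}{4860476} \approx 0.52677$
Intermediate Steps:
$\frac{-2096 + 1141}{-1813 + \frac{-1238 + 1061}{-805 - 1876}} = - \frac{955}{-1813 - \frac{177}{-2681}} = - \frac{955}{-1813 - - \frac{177}{2681}} = - \frac{955}{-1813 + \frac{177}{2681}} = - \frac{955}{- \frac{4860476}{2681}} = \left(-955\right) \left(- \frac{2681}{4860476}\right) = \frac{2560355}{4860476}$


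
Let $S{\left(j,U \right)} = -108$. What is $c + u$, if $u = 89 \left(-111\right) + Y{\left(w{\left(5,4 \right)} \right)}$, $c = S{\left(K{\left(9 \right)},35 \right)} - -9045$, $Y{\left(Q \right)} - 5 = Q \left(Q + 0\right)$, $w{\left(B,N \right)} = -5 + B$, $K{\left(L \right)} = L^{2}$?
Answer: $-937$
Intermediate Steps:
$Y{\left(Q \right)} = 5 + Q^{2}$ ($Y{\left(Q \right)} = 5 + Q \left(Q + 0\right) = 5 + Q Q = 5 + Q^{2}$)
$c = 8937$ ($c = -108 - -9045 = -108 + 9045 = 8937$)
$u = -9874$ ($u = 89 \left(-111\right) + \left(5 + \left(-5 + 5\right)^{2}\right) = -9879 + \left(5 + 0^{2}\right) = -9879 + \left(5 + 0\right) = -9879 + 5 = -9874$)
$c + u = 8937 - 9874 = -937$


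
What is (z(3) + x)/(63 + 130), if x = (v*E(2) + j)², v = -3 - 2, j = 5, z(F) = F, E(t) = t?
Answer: 28/193 ≈ 0.14508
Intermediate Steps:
v = -5
x = 25 (x = (-5*2 + 5)² = (-10 + 5)² = (-5)² = 25)
(z(3) + x)/(63 + 130) = (3 + 25)/(63 + 130) = 28/193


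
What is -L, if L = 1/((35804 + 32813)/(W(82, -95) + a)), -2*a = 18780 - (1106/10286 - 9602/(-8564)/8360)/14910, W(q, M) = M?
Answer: 17357740213914717299/125570486105591172800 ≈ 0.13823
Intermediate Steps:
a = -17183888308701269299/1830020054878400 (a = -(18780 - (1106/10286 - 9602/(-8564)/8360)/14910)/2 = -(18780 - (1106*(1/10286) - 9602*(-1/8564)*(1/8360))/14910)/2 = -(18780 - (553/5143 + (4801/4282)*(1/8360))/14910)/2 = -(18780 - (553/5143 + 4801/35797520)/14910)/2 = -(18780 - 19820720103/(184106645360*14910))/2 = -(18780 - 1*6606906701/915010027439200)/2 = -(18780 - 6606906701/915010027439200)/2 = -½*17183888308701269299/915010027439200 = -17183888308701269299/1830020054878400 ≈ -9390.0)
L = -17357740213914717299/125570486105591172800 (L = 1/((35804 + 32813)/(-95 - 17183888308701269299/1830020054878400)) = 1/(68617/(-17357740213914717299/1830020054878400)) = 1/(68617*(-1830020054878400/17357740213914717299)) = 1/(-125570486105591172800/17357740213914717299) = -17357740213914717299/125570486105591172800 ≈ -0.13823)
-L = -1*(-17357740213914717299/125570486105591172800) = 17357740213914717299/125570486105591172800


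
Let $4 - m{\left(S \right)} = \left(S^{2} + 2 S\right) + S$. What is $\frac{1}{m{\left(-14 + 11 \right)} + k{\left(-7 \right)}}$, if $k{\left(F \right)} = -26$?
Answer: $- \frac{1}{22} \approx -0.045455$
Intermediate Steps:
$m{\left(S \right)} = 4 - S^{2} - 3 S$ ($m{\left(S \right)} = 4 - \left(\left(S^{2} + 2 S\right) + S\right) = 4 - \left(S^{2} + 3 S\right) = 4 - S^{2} - 3 S$)
$\frac{1}{m{\left(-14 + 11 \right)} + k{\left(-7 \right)}} = \frac{1}{\left(4 - \left(-14 + 11\right)^{2} - 3 \left(-14 + 11\right)\right) - 26} = \frac{1}{\left(4 - \left(-3\right)^{2} - -9\right) - 26} = \frac{1}{\left(4 - 9 + 9\right) - 26} = \frac{1}{4 - 26} = \frac{1}{-22} = - \frac{1}{22}$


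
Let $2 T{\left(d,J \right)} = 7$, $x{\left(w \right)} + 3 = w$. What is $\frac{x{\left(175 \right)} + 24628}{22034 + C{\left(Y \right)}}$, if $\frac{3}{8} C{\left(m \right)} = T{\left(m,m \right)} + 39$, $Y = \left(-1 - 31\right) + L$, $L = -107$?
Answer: $\frac{37200}{33221} \approx 1.1198$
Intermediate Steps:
$x{\left(w \right)} = -3 + w$
$Y = -139$ ($Y = \left(-1 - 31\right) - 107 = -32 - 107 = -139$)
$T{\left(d,J \right)} = \frac{7}{2}$ ($T{\left(d,J \right)} = \frac{1}{2} \cdot 7 = \frac{7}{2}$)
$C{\left(m \right)} = \frac{340}{3}$ ($C{\left(m \right)} = \frac{8 \left(\frac{7}{2} + 39\right)}{3} = \frac{8}{3} \cdot \frac{85}{2} = \frac{340}{3}$)
$\frac{x{\left(175 \right)} + 24628}{22034 + C{\left(Y \right)}} = \frac{\left(-3 + 175\right) + 24628}{22034 + \frac{340}{3}} = \frac{172 + 24628}{\frac{66442}{3}} = 24800 \cdot \frac{3}{66442} = \frac{37200}{33221}$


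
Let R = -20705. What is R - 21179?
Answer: -41884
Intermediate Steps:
R - 21179 = -20705 - 21179 = -41884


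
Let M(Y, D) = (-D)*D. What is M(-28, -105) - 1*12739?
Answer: -23764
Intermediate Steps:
M(Y, D) = -D²
M(-28, -105) - 1*12739 = -1*(-105)² - 1*12739 = -1*11025 - 12739 = -11025 - 12739 = -23764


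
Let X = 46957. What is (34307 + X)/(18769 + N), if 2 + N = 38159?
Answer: 40632/28463 ≈ 1.4275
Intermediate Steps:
N = 38157 (N = -2 + 38159 = 38157)
(34307 + X)/(18769 + N) = (34307 + 46957)/(18769 + 38157) = 81264/56926 = 81264*(1/56926) = 40632/28463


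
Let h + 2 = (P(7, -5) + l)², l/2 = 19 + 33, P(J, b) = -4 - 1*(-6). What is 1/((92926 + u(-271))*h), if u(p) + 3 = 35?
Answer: 1/1044290172 ≈ 9.5759e-10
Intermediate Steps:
u(p) = 32 (u(p) = -3 + 35 = 32)
P(J, b) = 2 (P(J, b) = -4 + 6 = 2)
l = 104 (l = 2*(19 + 33) = 2*52 = 104)
h = 11234 (h = -2 + (2 + 104)² = -2 + 106² = -2 + 11236 = 11234)
1/((92926 + u(-271))*h) = 1/((92926 + 32)*11234) = (1/11234)/92958 = (1/92958)*(1/11234) = 1/1044290172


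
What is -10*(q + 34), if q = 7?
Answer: -410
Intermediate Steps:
-10*(q + 34) = -10*(7 + 34) = -10*41 = -410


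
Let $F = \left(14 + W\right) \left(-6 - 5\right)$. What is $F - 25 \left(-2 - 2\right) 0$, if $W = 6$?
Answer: $-220$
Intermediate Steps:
$F = -220$ ($F = \left(14 + 6\right) \left(-6 - 5\right) = 20 \left(-11\right) = -220$)
$F - 25 \left(-2 - 2\right) 0 = -220 - 25 \left(-2 - 2\right) 0 = -220 - 25 \left(\left(-4\right) 0\right) = -220 - 0 = -220 + 0 = -220$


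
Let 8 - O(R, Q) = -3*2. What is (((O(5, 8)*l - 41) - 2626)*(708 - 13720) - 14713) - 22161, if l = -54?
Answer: 44503202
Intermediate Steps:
O(R, Q) = 14 (O(R, Q) = 8 - (-3)*2 = 8 - 1*(-6) = 8 + 6 = 14)
(((O(5, 8)*l - 41) - 2626)*(708 - 13720) - 14713) - 22161 = (((14*(-54) - 41) - 2626)*(708 - 13720) - 14713) - 22161 = (((-756 - 41) - 2626)*(-13012) - 14713) - 22161 = ((-797 - 2626)*(-13012) - 14713) - 22161 = (-3423*(-13012) - 14713) - 22161 = (44540076 - 14713) - 22161 = 44525363 - 22161 = 44503202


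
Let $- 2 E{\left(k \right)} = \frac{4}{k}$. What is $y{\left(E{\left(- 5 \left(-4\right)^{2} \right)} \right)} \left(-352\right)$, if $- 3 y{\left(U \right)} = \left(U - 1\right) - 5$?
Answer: $- \frac{10516}{15} \approx -701.07$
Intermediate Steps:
$E{\left(k \right)} = - \frac{2}{k}$ ($E{\left(k \right)} = - \frac{4 \frac{1}{k}}{2} = - \frac{2}{k}$)
$y{\left(U \right)} = 2 - \frac{U}{3}$ ($y{\left(U \right)} = - \frac{\left(U - 1\right) - 5}{3} = - \frac{\left(-1 + U\right) - 5}{3} = - \frac{-6 + U}{3} = 2 - \frac{U}{3}$)
$y{\left(E{\left(- 5 \left(-4\right)^{2} \right)} \right)} \left(-352\right) = \left(2 - \frac{\left(-2\right) \frac{1}{\left(-5\right) \left(-4\right)^{2}}}{3}\right) \left(-352\right) = \left(2 - \frac{\left(-2\right) \frac{1}{\left(-5\right) 16}}{3}\right) \left(-352\right) = \left(2 - \frac{\left(-2\right) \frac{1}{-80}}{3}\right) \left(-352\right) = \left(2 - \frac{\left(-2\right) \left(- \frac{1}{80}\right)}{3}\right) \left(-352\right) = \left(2 - \frac{1}{120}\right) \left(-352\right) = \frac{239}{120} \left(-352\right) = - \frac{10516}{15}$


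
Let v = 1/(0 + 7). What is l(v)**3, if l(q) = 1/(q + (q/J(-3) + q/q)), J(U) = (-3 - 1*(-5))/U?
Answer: 2744/2197 ≈ 1.2490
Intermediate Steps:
v = 1/7 ≈ 0.14286
J(U) = 2/U (J(U) = (-3 + 5)/U = 2/U)
l(q) = 1/(1 - q/2) (l(q) = 1/(q + (q/((2/(-3))) + q/q)) = 1/(q + (q/((2*(-1/3))) + 1)) = 1/(q + (q/(-2/3) + 1)) = 1/(q + (q*(-3/2) + 1)) = 1/(q + (-3*q/2 + 1)) = 1/(q + (1 - 3*q/2)) = 1/(1 - q/2))
l(v)**3 = (-2/(-2 + 1/7))**3 = (-2/(-13/7))**3 = (-2*(-7/13))**3 = (14/13)**3 = 2744/2197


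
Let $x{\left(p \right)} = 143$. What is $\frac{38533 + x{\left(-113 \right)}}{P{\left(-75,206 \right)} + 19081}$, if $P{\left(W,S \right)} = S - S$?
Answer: $\frac{38676}{19081} \approx 2.0269$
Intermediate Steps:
$P{\left(W,S \right)} = 0$
$\frac{38533 + x{\left(-113 \right)}}{P{\left(-75,206 \right)} + 19081} = \frac{38533 + 143}{0 + 19081} = \frac{38676}{19081}$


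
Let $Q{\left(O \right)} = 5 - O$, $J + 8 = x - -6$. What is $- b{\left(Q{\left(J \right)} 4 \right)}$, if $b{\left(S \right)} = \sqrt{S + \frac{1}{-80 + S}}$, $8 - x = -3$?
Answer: $- \frac{i \sqrt{9222}}{24} \approx - 4.0013 i$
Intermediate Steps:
$x = 11$ ($x = 8 - -3 = 8 + 3 = 11$)
$J = 9$ ($J = -8 + \left(11 - -6\right) = -8 + \left(11 + 6\right) = -8 + 17 = 9$)
$- b{\left(Q{\left(J \right)} 4 \right)} = - \sqrt{\frac{1 + \left(5 - 9\right) 4 \left(-80 + \left(5 - 9\right) 4\right)}{-80 + \left(5 - 9\right) 4}} = - \sqrt{\frac{1 + \left(-4\right) 4 \left(-80 - 16\right)}{-80 - 16}} = - \sqrt{\frac{1 - 16 \left(-80 - 16\right)}{-80 - 16}} = - \sqrt{\frac{1 - -1536}{-96}} = - \sqrt{- \frac{1 + 1536}{96}} = - \sqrt{\left(- \frac{1}{96}\right) 1537} = - \sqrt{- \frac{1537}{96}} = - \frac{i \sqrt{9222}}{24}$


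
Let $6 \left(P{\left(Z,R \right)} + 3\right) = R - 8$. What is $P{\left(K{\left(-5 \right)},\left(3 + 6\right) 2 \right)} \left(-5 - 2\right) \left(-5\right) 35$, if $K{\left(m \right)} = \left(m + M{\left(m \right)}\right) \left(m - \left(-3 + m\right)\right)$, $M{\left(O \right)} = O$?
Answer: $- \frac{4900}{3} \approx -1633.3$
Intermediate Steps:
$K{\left(m \right)} = 6 m$ ($K{\left(m \right)} = \left(m + m\right) \left(m - \left(-3 + m\right)\right) = 2 m 3 = 6 m$)
$P{\left(Z,R \right)} = - \frac{13}{3} + \frac{R}{6}$ ($P{\left(Z,R \right)} = -3 + \frac{R - 8}{6} = -3 + \frac{-8 + R}{6} = -3 + \left(- \frac{4}{3} + \frac{R}{6}\right) = - \frac{13}{3} + \frac{R}{6}$)
$P{\left(K{\left(-5 \right)},\left(3 + 6\right) 2 \right)} \left(-5 - 2\right) \left(-5\right) 35 = \left(- \frac{13}{3} + \frac{\left(3 + 6\right) 2}{6}\right) \left(-5 - 2\right) \left(-5\right) 35 = \left(- \frac{13}{3} + \frac{9 \cdot 2}{6}\right) \left(\left(-7\right) \left(-5\right)\right) 35 = \left(- \frac{13}{3} + \frac{1}{6} \cdot 18\right) 35 \cdot 35 = \left(- \frac{13}{3} + 3\right) 35 \cdot 35 = \left(- \frac{4}{3}\right) 35 \cdot 35 = \left(- \frac{140}{3}\right) 35 = - \frac{4900}{3}$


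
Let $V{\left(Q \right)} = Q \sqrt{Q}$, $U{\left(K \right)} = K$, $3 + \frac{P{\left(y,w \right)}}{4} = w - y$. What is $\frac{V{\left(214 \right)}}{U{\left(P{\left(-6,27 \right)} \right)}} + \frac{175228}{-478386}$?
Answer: $- \frac{87614}{239193} + \frac{107 \sqrt{214}}{60} \approx 25.722$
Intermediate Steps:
$P{\left(y,w \right)} = -12 - 4 y + 4 w$ ($P{\left(y,w \right)} = -12 + 4 \left(w - y\right) = -12 + \left(- 4 y + 4 w\right) = -12 - 4 y + 4 w$)
$V{\left(Q \right)} = Q^{\frac{3}{2}}$
$\frac{V{\left(214 \right)}}{U{\left(P{\left(-6,27 \right)} \right)}} + \frac{175228}{-478386} = \frac{214^{\frac{3}{2}}}{-12 - -24 + 4 \cdot 27} + \frac{175228}{-478386} = \frac{214 \sqrt{214}}{-12 + 24 + 108} + 175228 \left(- \frac{1}{478386}\right) = \frac{214 \sqrt{214}}{120} - \frac{87614}{239193} = 214 \sqrt{214} \cdot \frac{1}{120} - \frac{87614}{239193} = \frac{107 \sqrt{214}}{60} - \frac{87614}{239193} = - \frac{87614}{239193} + \frac{107 \sqrt{214}}{60}$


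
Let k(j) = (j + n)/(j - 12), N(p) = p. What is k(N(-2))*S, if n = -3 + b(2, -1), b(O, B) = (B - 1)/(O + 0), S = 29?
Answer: 87/7 ≈ 12.429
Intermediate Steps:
b(O, B) = (-1 + B)/O
n = -4 (n = -3 + (-1 - 1)/2 = -3 + (½)*(-2) = -3 - 1 = -4)
k(j) = (-4 + j)/(-12 + j) (k(j) = (j - 4)/(j - 12) = (-4 + j)/(-12 + j))
k(N(-2))*S = ((-4 - 2)/(-12 - 2))*29 = (-6/(-14))*29 = -1/14*(-6)*29 = (3/7)*29 = 87/7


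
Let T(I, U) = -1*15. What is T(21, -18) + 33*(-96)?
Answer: -3183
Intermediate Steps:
T(I, U) = -15
T(21, -18) + 33*(-96) = -15 + 33*(-96) = -15 - 3168 = -3183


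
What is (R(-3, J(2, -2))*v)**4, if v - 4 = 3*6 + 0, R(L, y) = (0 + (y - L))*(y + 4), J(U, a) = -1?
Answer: 303595776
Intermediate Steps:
R(L, y) = (4 + y)*(y - L) (R(L, y) = (y - L)*(4 + y) = (4 + y)*(y - L))
v = 22 (v = 4 + (3*6 + 0) = 4 + (18 + 0) = 4 + 18 = 22)
(R(-3, J(2, -2))*v)**4 = (((-1)**2 - 4*(-3) + 4*(-1) - 1*(-3)*(-1))*22)**4 = ((1 + 12 - 4 - 3)*22)**4 = (6*22)**4 = 132**4 = 303595776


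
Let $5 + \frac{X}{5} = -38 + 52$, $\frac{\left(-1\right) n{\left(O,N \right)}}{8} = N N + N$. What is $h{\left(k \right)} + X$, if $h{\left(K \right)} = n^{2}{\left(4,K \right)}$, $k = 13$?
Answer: $2119981$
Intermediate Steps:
$n{\left(O,N \right)} = - 8 N - 8 N^{2}$ ($n{\left(O,N \right)} = - 8 \left(N N + N\right) = - 8 \left(N^{2} + N\right) = - 8 \left(N + N^{2}\right) = - 8 N - 8 N^{2}$)
$X = 45$ ($X = -25 + 5 \left(-38 + 52\right) = -25 + 5 \cdot 14 = -25 + 70 = 45$)
$h{\left(K \right)} = 64 K^{2} \left(1 + K\right)^{2}$ ($h{\left(K \right)} = \left(- 8 K \left(1 + K\right)\right)^{2} = 64 K^{2} \left(1 + K\right)^{2}$)
$h{\left(k \right)} + X = 64 \cdot 13^{2} \left(1 + 13\right)^{2} + 45 = 64 \cdot 169 \cdot 14^{2} + 45 = 64 \cdot 169 \cdot 196 + 45 = 2119936 + 45 = 2119981$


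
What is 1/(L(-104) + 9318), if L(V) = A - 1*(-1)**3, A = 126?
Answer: 1/9445 ≈ 0.00010588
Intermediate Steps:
L(V) = 127 (L(V) = 126 - 1*(-1)**3 = 126 - 1*(-1) = 126 + 1 = 127)
1/(L(-104) + 9318) = 1/(127 + 9318) = 1/9445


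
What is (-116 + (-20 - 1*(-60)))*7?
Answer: -532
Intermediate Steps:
(-116 + (-20 - 1*(-60)))*7 = (-116 + (-20 + 60))*7 = (-116 + 40)*7 = -76*7 = -532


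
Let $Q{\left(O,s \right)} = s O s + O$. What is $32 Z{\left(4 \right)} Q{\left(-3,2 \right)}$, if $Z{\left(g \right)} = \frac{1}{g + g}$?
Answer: $-60$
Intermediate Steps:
$Q{\left(O,s \right)} = O + O s^{2}$ ($Q{\left(O,s \right)} = O s s + O = O s^{2} + O = O + O s^{2}$)
$Z{\left(g \right)} = \frac{1}{2 g}$
$32 Z{\left(4 \right)} Q{\left(-3,2 \right)} = 32 \frac{1}{2 \cdot 4} \left(- 3 \left(1 + 2^{2}\right)\right) = 32 \cdot \frac{1}{2} \cdot \frac{1}{4} \left(- 3 \left(1 + 4\right)\right) = 32 \cdot \frac{1}{8} \left(\left(-3\right) 5\right) = 4 \left(-15\right) = -60$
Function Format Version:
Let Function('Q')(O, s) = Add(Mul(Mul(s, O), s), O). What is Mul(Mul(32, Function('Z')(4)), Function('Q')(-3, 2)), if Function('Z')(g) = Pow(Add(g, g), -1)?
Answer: -60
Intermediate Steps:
Function('Q')(O, s) = Add(O, Mul(O, Pow(s, 2))) (Function('Q')(O, s) = Add(Mul(Mul(O, s), s), O) = Add(Mul(O, Pow(s, 2)), O) = Add(O, Mul(O, Pow(s, 2))))
Function('Z')(g) = Mul(Rational(1, 2), Pow(g, -1)) (Function('Z')(g) = Pow(Mul(2, g), -1) = Mul(Rational(1, 2), Pow(g, -1)))
Mul(Mul(32, Function('Z')(4)), Function('Q')(-3, 2)) = Mul(Mul(32, Mul(Rational(1, 2), Pow(4, -1))), Mul(-3, Add(1, Pow(2, 2)))) = Mul(Mul(32, Mul(Rational(1, 2), Rational(1, 4))), Mul(-3, Add(1, 4))) = Mul(Mul(32, Rational(1, 8)), Mul(-3, 5)) = Mul(4, -15) = -60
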